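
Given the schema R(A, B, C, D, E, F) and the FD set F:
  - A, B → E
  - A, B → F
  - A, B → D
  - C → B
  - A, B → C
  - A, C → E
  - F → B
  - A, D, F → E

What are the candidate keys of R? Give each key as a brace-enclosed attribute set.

{A, B}, {A, C}, {A, F}

Attributes never on any right-hand side: {A} — every candidate key must contain it.
{A, B}⁺ = {A, B, C, D, E, F} — all of the relation — so {A, B} is a candidate key.
{A, C}⁺ = {A, B, C, D, E, F} — all of the relation — so {A, C} is a candidate key.
{A, F}⁺ = {A, B, C, D, E, F} — all of the relation — so {A, F} is a candidate key.
No proper subset of any of these is a key, and no other minimal superkey exists.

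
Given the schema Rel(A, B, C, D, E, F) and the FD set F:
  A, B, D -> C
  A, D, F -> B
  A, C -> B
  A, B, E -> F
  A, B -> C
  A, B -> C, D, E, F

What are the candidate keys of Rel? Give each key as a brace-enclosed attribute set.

No FD produces {A}, so it must be in every candidate key.
Closure of {A, B} is {A, B, C, D, E, F}, the whole schema; {A, B} is a candidate key.
Closure of {A, C} is {A, B, C, D, E, F}, the whole schema; {A, C} is a candidate key.
Closure of {A, D, F} is {A, B, C, D, E, F}, the whole schema; {A, D, F} is a candidate key.
Any other superkey properly contains one of these, so there are no further candidate keys.

{A, B}, {A, C}, {A, D, F}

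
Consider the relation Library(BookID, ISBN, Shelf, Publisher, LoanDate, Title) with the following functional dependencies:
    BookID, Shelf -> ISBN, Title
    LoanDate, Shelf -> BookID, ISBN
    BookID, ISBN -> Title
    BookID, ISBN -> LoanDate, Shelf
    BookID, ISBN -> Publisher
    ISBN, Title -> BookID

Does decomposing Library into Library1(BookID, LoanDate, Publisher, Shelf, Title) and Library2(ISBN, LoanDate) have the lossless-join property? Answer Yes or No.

The shared attributes are {LoanDate} and {LoanDate}⁺ = {LoanDate}.
Library1 ⊄ {LoanDate} and Library2 ⊄ {LoanDate}, so the split is lossy.

No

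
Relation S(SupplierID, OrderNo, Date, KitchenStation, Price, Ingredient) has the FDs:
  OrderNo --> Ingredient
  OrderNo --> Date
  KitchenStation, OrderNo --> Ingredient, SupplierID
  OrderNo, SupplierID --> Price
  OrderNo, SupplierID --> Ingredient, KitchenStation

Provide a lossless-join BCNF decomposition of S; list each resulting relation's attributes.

{Date, Ingredient, OrderNo}; {KitchenStation, OrderNo, Price, SupplierID}

Candidate keys of the original relation: {KitchenStation, OrderNo}, {OrderNo, SupplierID}.
Within {Date, Ingredient, KitchenStation, OrderNo, Price, SupplierID}: {OrderNo}⁺ ∩ {Date, Ingredient, KitchenStation, OrderNo, Price, SupplierID} = {Date, Ingredient, OrderNo}, not the whole set, so OrderNo --> Date, Ingredient violates BCNF; decompose into {Date, Ingredient, OrderNo} and {KitchenStation, OrderNo, Price, SupplierID}.
{Date, Ingredient, OrderNo} has no BCNF violation.
{KitchenStation, OrderNo, Price, SupplierID} has no BCNF violation.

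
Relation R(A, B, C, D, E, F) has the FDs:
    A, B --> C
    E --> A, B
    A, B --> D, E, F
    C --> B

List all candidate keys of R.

{E} is a candidate key since {E}⁺ = {A, B, C, D, E, F} covers every attribute.
{A, B} is a candidate key since {A, B}⁺ = {A, B, C, D, E, F} covers every attribute.
{A, C} is a candidate key since {A, C}⁺ = {A, B, C, D, E, F} covers every attribute.
No proper subset of any of these is a key, and no other minimal superkey exists.

{A, B}, {A, C}, {E}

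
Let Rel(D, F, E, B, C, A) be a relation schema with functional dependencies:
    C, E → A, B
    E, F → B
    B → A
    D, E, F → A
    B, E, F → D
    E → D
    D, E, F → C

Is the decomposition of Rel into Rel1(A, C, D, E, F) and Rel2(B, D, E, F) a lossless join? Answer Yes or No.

Common attributes: {D, E, F}; their closure is {A, B, C, D, E, F}.
Rel1 is contained in that closure, so Rel1 ∩ Rel2 → Rel1 holds and the join is lossless.

Yes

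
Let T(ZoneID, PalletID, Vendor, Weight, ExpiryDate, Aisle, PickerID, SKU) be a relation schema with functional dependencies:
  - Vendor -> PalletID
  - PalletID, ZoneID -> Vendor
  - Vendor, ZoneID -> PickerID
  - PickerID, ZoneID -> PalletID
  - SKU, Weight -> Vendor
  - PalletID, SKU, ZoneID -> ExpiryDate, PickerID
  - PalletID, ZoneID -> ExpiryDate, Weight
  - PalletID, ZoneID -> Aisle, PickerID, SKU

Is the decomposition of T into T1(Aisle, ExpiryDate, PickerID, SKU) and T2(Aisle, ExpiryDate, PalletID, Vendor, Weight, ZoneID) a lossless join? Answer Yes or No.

No

T1 ∩ T2 = {Aisle, ExpiryDate}; its closure under F is {Aisle, ExpiryDate}.
The closure covers neither T1 nor T2 entirely; the join is not lossless.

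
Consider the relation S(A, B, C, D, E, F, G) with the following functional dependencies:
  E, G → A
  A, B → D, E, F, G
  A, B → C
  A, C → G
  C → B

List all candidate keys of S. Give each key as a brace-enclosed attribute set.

{A, B}⁺ = {A, B, C, D, E, F, G} — all of the relation — so {A, B} is a candidate key.
{A, C}⁺ = {A, B, C, D, E, F, G} — all of the relation — so {A, C} is a candidate key.
{B, E, G}⁺ = {A, B, C, D, E, F, G} — all of the relation — so {B, E, G} is a candidate key.
{C, E, G}⁺ = {A, B, C, D, E, F, G} — all of the relation — so {C, E, G} is a candidate key.
Any other superkey properly contains one of these, so there are no further candidate keys.

{A, B}, {A, C}, {B, E, G}, {C, E, G}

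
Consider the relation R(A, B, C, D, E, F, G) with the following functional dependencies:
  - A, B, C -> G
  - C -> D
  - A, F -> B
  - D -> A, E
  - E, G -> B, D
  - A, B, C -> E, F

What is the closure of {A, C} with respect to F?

Start with {A, C}.
C -> D applies; add {D} → now {A, C, D}.
D -> A, E applies; add {E} → now {A, C, D, E}.
No further FD applies.

{A, C, D, E}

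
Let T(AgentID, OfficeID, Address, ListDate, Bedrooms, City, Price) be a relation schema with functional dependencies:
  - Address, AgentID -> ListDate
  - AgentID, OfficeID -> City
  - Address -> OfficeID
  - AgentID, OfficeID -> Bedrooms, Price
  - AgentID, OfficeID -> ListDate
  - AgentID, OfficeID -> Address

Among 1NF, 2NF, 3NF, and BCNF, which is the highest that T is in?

Candidate keys: {Address, AgentID}, {AgentID, OfficeID}. Prime attributes: {Address, AgentID, OfficeID}.
For Address -> OfficeID we have {Address}⁺ = {Address, OfficeID}; {Address} is not a superkey, so BCNF fails.
But every attribute on its right side ({OfficeID}) is prime, and the same holds for every other non-superkey FD, so 3NF still holds.

3NF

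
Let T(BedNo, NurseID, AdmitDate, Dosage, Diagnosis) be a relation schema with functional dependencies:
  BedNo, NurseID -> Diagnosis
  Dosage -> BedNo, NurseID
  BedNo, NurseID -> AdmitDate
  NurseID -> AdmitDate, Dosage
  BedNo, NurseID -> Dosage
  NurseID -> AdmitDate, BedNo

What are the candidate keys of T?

{Dosage}⁺ = {AdmitDate, BedNo, Diagnosis, Dosage, NurseID} — all of the relation — so {Dosage} is a candidate key.
{NurseID}⁺ = {AdmitDate, BedNo, Diagnosis, Dosage, NurseID} — all of the relation — so {NurseID} is a candidate key.
These are minimal and exhaustive — every other superkey contains one of them.

{Dosage}, {NurseID}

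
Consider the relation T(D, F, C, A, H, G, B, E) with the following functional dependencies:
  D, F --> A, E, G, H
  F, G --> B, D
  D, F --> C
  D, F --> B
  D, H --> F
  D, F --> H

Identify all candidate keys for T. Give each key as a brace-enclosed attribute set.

{D, F}, {D, H}, {F, G}

{D, F} is a candidate key since {D, F}⁺ = {A, B, C, D, E, F, G, H} covers every attribute.
{D, H} is a candidate key since {D, H}⁺ = {A, B, C, D, E, F, G, H} covers every attribute.
{F, G} is a candidate key since {F, G}⁺ = {A, B, C, D, E, F, G, H} covers every attribute.
These are minimal and exhaustive — every other superkey contains one of them.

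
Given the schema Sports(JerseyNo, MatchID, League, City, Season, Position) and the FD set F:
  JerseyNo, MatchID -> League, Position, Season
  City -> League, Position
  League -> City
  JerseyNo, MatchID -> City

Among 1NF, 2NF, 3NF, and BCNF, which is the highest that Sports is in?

Candidate key: {JerseyNo, MatchID}. Prime attributes: {JerseyNo, MatchID}.
City -> League, Position: {City}⁺ = {City, League, Position}, which is not all of the attributes, so the left side is not a superkey — BCNF is violated.
Because {League, Position} are non-prime and the left side of City -> League, Position is not a superkey, the relation is not in 3NF.
No proper subset of a key has a non-prime attribute in its closure, so there is no partial dependency; 2NF holds.

2NF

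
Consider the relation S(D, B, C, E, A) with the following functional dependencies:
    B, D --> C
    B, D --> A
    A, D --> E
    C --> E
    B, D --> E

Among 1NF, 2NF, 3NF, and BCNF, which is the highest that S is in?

2NF

Candidate key: {B, D}. Prime attributes: {B, D}.
A, D --> E: {A, D}⁺ = {A, D, E}, which is not all of the attributes, so the left side is not a superkey — BCNF is violated.
Because {E} is non-prime and the left side of A, D --> E is not a superkey, the relation is not in 3NF.
No proper subset of a key has a non-prime attribute in its closure, so there is no partial dependency; 2NF holds.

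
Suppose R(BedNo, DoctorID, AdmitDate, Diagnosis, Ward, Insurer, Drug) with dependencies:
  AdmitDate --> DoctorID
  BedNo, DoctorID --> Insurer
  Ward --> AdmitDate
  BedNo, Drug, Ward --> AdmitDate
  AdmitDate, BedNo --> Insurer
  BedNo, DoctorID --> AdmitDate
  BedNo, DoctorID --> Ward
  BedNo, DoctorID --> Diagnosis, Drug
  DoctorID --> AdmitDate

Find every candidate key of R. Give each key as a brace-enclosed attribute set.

{AdmitDate, BedNo}, {BedNo, DoctorID}, {BedNo, Ward}

{BedNo} never appears on the right of any FD, so every key must include it.
{AdmitDate, BedNo}⁺ = {AdmitDate, BedNo, Diagnosis, DoctorID, Drug, Insurer, Ward} — all of the relation — so {AdmitDate, BedNo} is a candidate key.
{BedNo, DoctorID}⁺ = {AdmitDate, BedNo, Diagnosis, DoctorID, Drug, Insurer, Ward} — all of the relation — so {BedNo, DoctorID} is a candidate key.
{BedNo, Ward}⁺ = {AdmitDate, BedNo, Diagnosis, DoctorID, Drug, Insurer, Ward} — all of the relation — so {BedNo, Ward} is a candidate key.
Any other superkey properly contains one of these, so there are no further candidate keys.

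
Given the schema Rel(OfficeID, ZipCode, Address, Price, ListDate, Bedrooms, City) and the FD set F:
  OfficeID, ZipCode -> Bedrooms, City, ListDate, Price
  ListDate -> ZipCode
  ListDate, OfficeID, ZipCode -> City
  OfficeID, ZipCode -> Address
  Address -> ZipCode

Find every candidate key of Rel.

{Address, OfficeID}, {ListDate, OfficeID}, {OfficeID, ZipCode}

{OfficeID} never appears on the right of any FD, so every key must include it.
{Address, OfficeID}⁺ = {Address, Bedrooms, City, ListDate, OfficeID, Price, ZipCode} — all of the relation — so {Address, OfficeID} is a candidate key.
{ListDate, OfficeID}⁺ = {Address, Bedrooms, City, ListDate, OfficeID, Price, ZipCode} — all of the relation — so {ListDate, OfficeID} is a candidate key.
{OfficeID, ZipCode}⁺ = {Address, Bedrooms, City, ListDate, OfficeID, Price, ZipCode} — all of the relation — so {OfficeID, ZipCode} is a candidate key.
No proper subset of any of these is a key, and no other minimal superkey exists.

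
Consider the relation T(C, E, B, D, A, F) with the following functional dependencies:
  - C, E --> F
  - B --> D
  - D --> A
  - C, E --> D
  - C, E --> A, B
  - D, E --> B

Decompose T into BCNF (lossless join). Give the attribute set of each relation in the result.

{A, D}; {B, C, E, F}; {B, D}

Candidate key of the original relation: {C, E}.
In {A, B, C, D, E, F}, {B} is not a superkey ({B}⁺ restricted to this set is {A, B, D}), so split on B --> A, D into {A, B, D} and {B, C, E, F}.
In {A, B, D}, {D} is not a superkey ({D}⁺ restricted to this set is {A, D}), so split on D --> A into {A, D} and {B, D}.
{A, D} has no BCNF violation.
{B, D} has no BCNF violation.
{B, C, E, F} has no BCNF violation.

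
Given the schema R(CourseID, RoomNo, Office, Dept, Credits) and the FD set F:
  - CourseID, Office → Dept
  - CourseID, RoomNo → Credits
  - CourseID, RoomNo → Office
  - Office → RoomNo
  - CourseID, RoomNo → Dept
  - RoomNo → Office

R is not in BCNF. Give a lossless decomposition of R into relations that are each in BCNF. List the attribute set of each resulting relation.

{CourseID, Credits, Dept, Office}; {Office, RoomNo}

Candidate keys of the original relation: {CourseID, Office}, {CourseID, RoomNo}.
{CourseID, Credits, Dept, Office, RoomNo}: {Office} determines {Office, RoomNo} here but is not a superkey — split on Office → RoomNo, giving {Office, RoomNo} and {CourseID, Credits, Dept, Office}.
{Office, RoomNo} is in BCNF.
{CourseID, Credits, Dept, Office} is in BCNF.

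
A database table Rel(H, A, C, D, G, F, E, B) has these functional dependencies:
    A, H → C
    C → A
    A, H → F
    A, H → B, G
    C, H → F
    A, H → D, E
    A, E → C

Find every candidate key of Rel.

{A, H}, {C, H}

Attributes never on any right-hand side: {H} — every candidate key must contain it.
{A, H}⁺ = {A, B, C, D, E, F, G, H}, which is every attribute, so {A, H} is a candidate key.
{C, H}⁺ = {A, B, C, D, E, F, G, H}, which is every attribute, so {C, H} is a candidate key.
Any other superkey properly contains one of these, so there are no further candidate keys.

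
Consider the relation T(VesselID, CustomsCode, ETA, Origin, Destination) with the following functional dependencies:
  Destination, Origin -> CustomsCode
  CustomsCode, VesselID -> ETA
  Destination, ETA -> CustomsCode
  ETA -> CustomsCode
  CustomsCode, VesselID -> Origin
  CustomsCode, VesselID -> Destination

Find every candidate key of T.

No FD produces {VesselID}, so it must be in every candidate key.
{CustomsCode, VesselID} is a candidate key since {CustomsCode, VesselID}⁺ = {CustomsCode, Destination, ETA, Origin, VesselID} covers every attribute.
{ETA, VesselID} is a candidate key since {ETA, VesselID}⁺ = {CustomsCode, Destination, ETA, Origin, VesselID} covers every attribute.
{Destination, Origin, VesselID} is a candidate key since {Destination, Origin, VesselID}⁺ = {CustomsCode, Destination, ETA, Origin, VesselID} covers every attribute.
Any other superkey properly contains one of these, so there are no further candidate keys.

{CustomsCode, VesselID}, {Destination, Origin, VesselID}, {ETA, VesselID}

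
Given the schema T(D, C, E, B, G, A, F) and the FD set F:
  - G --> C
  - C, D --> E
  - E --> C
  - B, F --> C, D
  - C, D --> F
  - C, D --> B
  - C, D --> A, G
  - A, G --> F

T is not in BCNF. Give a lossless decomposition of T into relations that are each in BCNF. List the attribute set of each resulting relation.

{A, B, D, E, G}; {A, F, G}; {C, G}

Candidate keys of the original relation: {A, B, G}, {B, F}, {C, D}, {D, E}, {D, G}.
In {A, B, C, D, E, F, G}, {G} is not a superkey ({G}⁺ restricted to this set is {C, G}), so split on G --> C into {C, G} and {A, B, D, E, F, G}.
{C, G} is in BCNF.
In {A, B, D, E, F, G}, {A, G} is not a superkey ({A, G}⁺ restricted to this set is {A, F, G}), so split on A, G --> F into {A, F, G} and {A, B, D, E, G}.
{A, F, G} is in BCNF.
{A, B, D, E, G} is in BCNF.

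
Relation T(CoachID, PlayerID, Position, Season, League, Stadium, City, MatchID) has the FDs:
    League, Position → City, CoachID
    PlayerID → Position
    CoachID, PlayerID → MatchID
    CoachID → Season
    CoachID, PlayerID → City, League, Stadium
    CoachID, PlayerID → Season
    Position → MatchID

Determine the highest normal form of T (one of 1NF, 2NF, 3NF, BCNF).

1NF

Candidate keys: {CoachID, PlayerID}, {League, PlayerID}. Prime attributes: {CoachID, League, PlayerID}.
For League, Position → City, CoachID we have {League, Position}⁺ = {City, CoachID, League, MatchID, Position, Season}; {League, Position} is not a superkey, so BCNF fails.
League, Position → City, CoachID determines the non-prime attribute {City} from a non-superkey — 3NF is violated.
The proper key subset {CoachID} of {CoachID, PlayerID} determines non-prime {Season}, so the relation is not even in 2NF.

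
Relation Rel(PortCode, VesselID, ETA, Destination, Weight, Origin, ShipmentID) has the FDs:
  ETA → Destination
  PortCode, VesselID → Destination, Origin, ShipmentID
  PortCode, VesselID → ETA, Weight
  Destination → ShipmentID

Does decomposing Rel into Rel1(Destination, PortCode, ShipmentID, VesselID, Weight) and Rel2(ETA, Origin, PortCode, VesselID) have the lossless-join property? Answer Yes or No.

The shared attributes are {PortCode, VesselID} and {PortCode, VesselID}⁺ = {Destination, ETA, Origin, PortCode, ShipmentID, VesselID, Weight}.
Rel1 is contained in that closure, so Rel1 ∩ Rel2 → Rel1 holds and the join is lossless.

Yes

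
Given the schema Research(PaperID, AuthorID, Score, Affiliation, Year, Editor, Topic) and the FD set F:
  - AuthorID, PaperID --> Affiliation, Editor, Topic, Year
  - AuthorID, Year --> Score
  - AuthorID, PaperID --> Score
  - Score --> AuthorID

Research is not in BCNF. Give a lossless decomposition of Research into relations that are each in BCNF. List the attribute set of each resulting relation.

Candidate keys of the original relation: {AuthorID, PaperID}, {PaperID, Score}.
Within {Affiliation, AuthorID, Editor, PaperID, Score, Topic, Year}: {AuthorID, Year}⁺ ∩ {Affiliation, AuthorID, Editor, PaperID, Score, Topic, Year} = {AuthorID, Score, Year}, not the whole set, so AuthorID, Year --> Score violates BCNF; decompose into {AuthorID, Score, Year} and {Affiliation, AuthorID, Editor, PaperID, Topic, Year}.
Within {AuthorID, Score, Year}: {Score}⁺ ∩ {AuthorID, Score, Year} = {AuthorID, Score}, not the whole set, so Score --> AuthorID violates BCNF; decompose into {AuthorID, Score} and {Score, Year}.
{AuthorID, Score} is in BCNF.
{Score, Year} is in BCNF.
{Affiliation, AuthorID, Editor, PaperID, Topic, Year} is in BCNF.

{Affiliation, AuthorID, Editor, PaperID, Topic, Year}; {AuthorID, Score}; {Score, Year}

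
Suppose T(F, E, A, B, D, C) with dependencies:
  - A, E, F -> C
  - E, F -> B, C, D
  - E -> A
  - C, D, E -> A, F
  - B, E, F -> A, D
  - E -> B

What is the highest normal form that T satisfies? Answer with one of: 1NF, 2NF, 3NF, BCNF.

1NF

Candidate keys: {C, D, E}, {E, F}. Prime attributes: {C, D, E, F}.
E -> A: {E}⁺ = {A, B, E}, which is not all of the attributes, so the left side is not a superkey — BCNF is violated.
E -> A determines the non-prime attribute {A} from a non-superkey — 3NF is violated.
Since {E} ⊂ {E, F} and {E}⁺ ⊇ {A, B} with {A, B} non-prime, there is a partial dependency; 2NF fails.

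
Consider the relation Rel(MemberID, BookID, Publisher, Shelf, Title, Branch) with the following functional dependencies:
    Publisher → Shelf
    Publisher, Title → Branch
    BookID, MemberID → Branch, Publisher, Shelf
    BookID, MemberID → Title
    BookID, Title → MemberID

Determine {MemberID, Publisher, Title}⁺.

Start with {MemberID, Publisher, Title}.
Publisher → Shelf applies; add {Shelf} → now {MemberID, Publisher, Shelf, Title}.
Publisher, Title → Branch applies; add {Branch} → now {Branch, MemberID, Publisher, Shelf, Title}.
No further FD applies.

{Branch, MemberID, Publisher, Shelf, Title}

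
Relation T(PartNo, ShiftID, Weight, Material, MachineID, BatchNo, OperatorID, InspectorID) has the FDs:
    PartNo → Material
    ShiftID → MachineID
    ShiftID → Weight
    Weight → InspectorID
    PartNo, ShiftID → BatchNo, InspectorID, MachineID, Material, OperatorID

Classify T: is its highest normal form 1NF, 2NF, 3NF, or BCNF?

1NF

Candidate key: {PartNo, ShiftID}. Prime attributes: {PartNo, ShiftID}.
For PartNo → Material we have {PartNo}⁺ = {Material, PartNo}; {PartNo} is not a superkey, so BCNF fails.
Because {Material} is non-prime and the left side of PartNo → Material is not a superkey, the relation is not in 3NF.
Since {PartNo} ⊂ {PartNo, ShiftID} and {PartNo}⁺ ⊇ {Material} with {Material} non-prime, there is a partial dependency; 2NF fails.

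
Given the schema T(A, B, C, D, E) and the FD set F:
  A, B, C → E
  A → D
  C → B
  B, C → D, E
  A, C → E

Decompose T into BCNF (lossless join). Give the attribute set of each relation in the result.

{A, C}; {A, D}; {B, C, E}

Candidate key of the original relation: {A, C}.
{A, B, C, D, E}: {A} determines {A, D} here but is not a superkey — split on A → D, giving {A, D} and {A, B, C, E}.
{A, D} has no BCNF violation.
{A, B, C, E}: {C} determines {B, C, E} here but is not a superkey — split on C → B, E, giving {B, C, E} and {A, C}.
{B, C, E} has no BCNF violation.
{A, C} has no BCNF violation.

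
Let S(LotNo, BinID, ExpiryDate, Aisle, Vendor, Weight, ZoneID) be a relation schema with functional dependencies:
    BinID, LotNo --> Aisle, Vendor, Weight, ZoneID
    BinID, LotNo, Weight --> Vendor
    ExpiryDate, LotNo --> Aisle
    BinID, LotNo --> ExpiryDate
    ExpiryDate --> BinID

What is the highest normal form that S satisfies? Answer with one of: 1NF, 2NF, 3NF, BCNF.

3NF

Candidate keys: {BinID, LotNo}, {ExpiryDate, LotNo}. Prime attributes: {BinID, ExpiryDate, LotNo}.
ExpiryDate --> BinID breaks BCNF: {ExpiryDate}⁺ = {BinID, ExpiryDate}, so {ExpiryDate} is not a superkey.
Since {BinID} ⊆ prime attributes and every other non-superkey FD also has a prime right side, the schema is in 3NF.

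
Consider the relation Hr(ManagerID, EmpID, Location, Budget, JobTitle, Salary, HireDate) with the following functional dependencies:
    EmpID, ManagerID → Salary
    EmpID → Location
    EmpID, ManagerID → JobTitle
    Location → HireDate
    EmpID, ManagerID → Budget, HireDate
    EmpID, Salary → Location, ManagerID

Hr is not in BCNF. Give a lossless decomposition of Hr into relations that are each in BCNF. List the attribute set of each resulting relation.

{Budget, EmpID, JobTitle, ManagerID, Salary}; {EmpID, Location}; {HireDate, Location}

Candidate keys of the original relation: {EmpID, ManagerID}, {EmpID, Salary}.
Within {Budget, EmpID, HireDate, JobTitle, Location, ManagerID, Salary}: {EmpID}⁺ ∩ {Budget, EmpID, HireDate, JobTitle, Location, ManagerID, Salary} = {EmpID, HireDate, Location}, not the whole set, so EmpID → HireDate, Location violates BCNF; decompose into {EmpID, HireDate, Location} and {Budget, EmpID, JobTitle, ManagerID, Salary}.
Within {EmpID, HireDate, Location}: {Location}⁺ ∩ {EmpID, HireDate, Location} = {HireDate, Location}, not the whole set, so Location → HireDate violates BCNF; decompose into {HireDate, Location} and {EmpID, Location}.
{HireDate, Location} is in BCNF.
{EmpID, Location} is in BCNF.
{Budget, EmpID, JobTitle, ManagerID, Salary} is in BCNF.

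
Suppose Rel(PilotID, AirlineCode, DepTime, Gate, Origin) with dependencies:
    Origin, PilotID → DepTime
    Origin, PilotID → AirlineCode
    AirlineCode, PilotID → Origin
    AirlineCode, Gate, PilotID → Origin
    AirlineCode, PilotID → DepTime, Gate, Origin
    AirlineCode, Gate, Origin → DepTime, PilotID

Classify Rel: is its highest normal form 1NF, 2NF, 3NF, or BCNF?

BCNF

Candidate keys: {AirlineCode, Gate, Origin}, {AirlineCode, PilotID}, {Origin, PilotID}. Prime attributes: {AirlineCode, Gate, Origin, PilotID}.
Each dependency's left side is a superkey — BCNF holds.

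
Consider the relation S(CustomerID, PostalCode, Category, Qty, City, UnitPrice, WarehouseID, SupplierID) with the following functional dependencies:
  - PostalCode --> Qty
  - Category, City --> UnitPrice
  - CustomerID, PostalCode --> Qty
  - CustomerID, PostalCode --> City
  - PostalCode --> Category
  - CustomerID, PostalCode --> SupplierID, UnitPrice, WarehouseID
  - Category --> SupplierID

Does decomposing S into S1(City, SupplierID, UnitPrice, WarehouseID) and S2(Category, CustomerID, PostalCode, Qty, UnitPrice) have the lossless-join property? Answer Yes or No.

Common attributes: {UnitPrice}; their closure is {UnitPrice}.
The closure covers neither S1 nor S2 entirely; the join is not lossless.

No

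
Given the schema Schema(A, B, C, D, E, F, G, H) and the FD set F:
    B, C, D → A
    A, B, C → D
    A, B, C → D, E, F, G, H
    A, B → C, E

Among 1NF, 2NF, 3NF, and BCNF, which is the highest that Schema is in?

BCNF

Candidate keys: {A, B}, {B, C, D}. Prime attributes: {A, B, C, D}.
The left-hand side of every FD is a superkey, so BCNF is satisfied.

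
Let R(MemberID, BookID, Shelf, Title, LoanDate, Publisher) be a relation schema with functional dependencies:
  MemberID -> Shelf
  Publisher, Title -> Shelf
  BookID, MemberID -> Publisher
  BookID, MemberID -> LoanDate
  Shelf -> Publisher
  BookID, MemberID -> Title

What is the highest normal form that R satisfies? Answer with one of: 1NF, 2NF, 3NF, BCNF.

1NF

Candidate key: {BookID, MemberID}. Prime attributes: {BookID, MemberID}.
For MemberID -> Shelf we have {MemberID}⁺ = {MemberID, Publisher, Shelf}; {MemberID} is not a superkey, so BCNF fails.
Because {Shelf} is non-prime and the left side of MemberID -> Shelf is not a superkey, the relation is not in 3NF.
The proper key subset {MemberID} of {BookID, MemberID} determines non-prime {Publisher, Shelf}, so the relation is not even in 2NF.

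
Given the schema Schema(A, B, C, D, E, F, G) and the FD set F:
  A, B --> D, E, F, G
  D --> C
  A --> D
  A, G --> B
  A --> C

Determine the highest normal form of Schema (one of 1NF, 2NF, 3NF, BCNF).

Candidate keys: {A, B}, {A, G}. Prime attributes: {A, B, G}.
For D --> C we have {D}⁺ = {C, D}; {D} is not a superkey, so BCNF fails.
D --> C determines the non-prime attribute {C} from a non-superkey — 3NF is violated.
The proper key subset {A} of {A, B} determines non-prime {C, D}, so the relation is not even in 2NF.

1NF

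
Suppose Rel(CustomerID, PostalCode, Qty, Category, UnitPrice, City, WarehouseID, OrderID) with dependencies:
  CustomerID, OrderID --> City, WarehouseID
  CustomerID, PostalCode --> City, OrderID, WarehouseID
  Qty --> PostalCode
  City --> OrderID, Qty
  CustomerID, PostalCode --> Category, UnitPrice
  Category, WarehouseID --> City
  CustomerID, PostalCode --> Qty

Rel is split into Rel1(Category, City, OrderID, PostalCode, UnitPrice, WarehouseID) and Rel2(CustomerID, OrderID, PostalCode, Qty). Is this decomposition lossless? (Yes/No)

No

The shared attributes are {OrderID, PostalCode} and {OrderID, PostalCode}⁺ = {OrderID, PostalCode}.
Neither Rel1 nor Rel2 is contained in that closure, so the decomposition is lossy.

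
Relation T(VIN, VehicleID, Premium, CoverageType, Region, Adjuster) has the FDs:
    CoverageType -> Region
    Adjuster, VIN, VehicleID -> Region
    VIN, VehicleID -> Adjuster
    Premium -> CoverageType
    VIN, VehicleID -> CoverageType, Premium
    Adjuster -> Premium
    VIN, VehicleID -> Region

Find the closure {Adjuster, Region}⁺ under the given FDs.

{Adjuster, CoverageType, Premium, Region}

Start with {Adjuster, Region}.
Adjuster -> Premium applies; add {Premium} → now {Adjuster, Premium, Region}.
Premium -> CoverageType applies; add {CoverageType} → now {Adjuster, CoverageType, Premium, Region}.
No further FD applies.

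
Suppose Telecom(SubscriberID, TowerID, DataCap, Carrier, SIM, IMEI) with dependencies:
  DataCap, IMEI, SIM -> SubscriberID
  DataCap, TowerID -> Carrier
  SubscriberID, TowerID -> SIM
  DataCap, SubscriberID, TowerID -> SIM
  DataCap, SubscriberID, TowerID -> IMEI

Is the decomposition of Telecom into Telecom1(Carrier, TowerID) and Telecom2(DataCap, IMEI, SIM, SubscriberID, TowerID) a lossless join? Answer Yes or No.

No

The shared attributes are {TowerID} and {TowerID}⁺ = {TowerID}.
Telecom1 ⊄ {TowerID} and Telecom2 ⊄ {TowerID}, so the split is lossy.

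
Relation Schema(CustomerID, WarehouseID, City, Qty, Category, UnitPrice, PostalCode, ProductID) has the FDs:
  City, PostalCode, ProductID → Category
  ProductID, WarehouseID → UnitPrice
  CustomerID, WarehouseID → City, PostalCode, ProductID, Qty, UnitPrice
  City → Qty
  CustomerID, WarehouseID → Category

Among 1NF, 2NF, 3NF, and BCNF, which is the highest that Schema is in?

2NF

Candidate key: {CustomerID, WarehouseID}. Prime attributes: {CustomerID, WarehouseID}.
For City, PostalCode, ProductID → Category we have {City, PostalCode, ProductID}⁺ = {Category, City, PostalCode, ProductID, Qty}; {City, PostalCode, ProductID} is not a superkey, so BCNF fails.
Because {Category} is non-prime and the left side of City, PostalCode, ProductID → Category is not a superkey, the relation is not in 3NF.
No non-prime attribute depends on a proper subset of any candidate key, so 2NF holds.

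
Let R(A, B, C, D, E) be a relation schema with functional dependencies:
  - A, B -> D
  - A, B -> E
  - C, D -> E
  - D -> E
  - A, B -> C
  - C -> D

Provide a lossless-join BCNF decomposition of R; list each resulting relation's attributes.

Candidate key of the original relation: {A, B}.
{A, B, C, D, E}: {C, D} determines {C, D, E} here but is not a superkey — split on C, D -> E, giving {C, D, E} and {A, B, C, D}.
{C, D, E}: {D} determines {D, E} here but is not a superkey — split on D -> E, giving {D, E} and {C, D}.
{D, E}: every determinant is a superkey — BCNF.
{C, D}: every determinant is a superkey — BCNF.
{A, B, C, D}: {C} determines {C, D} here but is not a superkey — split on C -> D, giving {C, D} and {A, B, C}.
{C, D}: every determinant is a superkey — BCNF.
{A, B, C}: every determinant is a superkey — BCNF.

{A, B, C}; {C, D}; {D, E}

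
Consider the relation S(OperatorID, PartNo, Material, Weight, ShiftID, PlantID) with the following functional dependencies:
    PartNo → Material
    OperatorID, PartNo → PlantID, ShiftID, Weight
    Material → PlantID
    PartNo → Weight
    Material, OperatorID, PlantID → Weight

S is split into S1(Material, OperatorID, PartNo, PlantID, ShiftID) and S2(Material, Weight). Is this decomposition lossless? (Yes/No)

No

The shared attributes are {Material} and {Material}⁺ = {Material, PlantID}.
Neither S1 nor S2 is contained in that closure, so the decomposition is lossy.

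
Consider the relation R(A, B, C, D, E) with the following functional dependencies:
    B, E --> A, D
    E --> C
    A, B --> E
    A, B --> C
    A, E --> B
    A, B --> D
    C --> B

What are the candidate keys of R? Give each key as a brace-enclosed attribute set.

{A, B}, {A, C}, {E}

{E}⁺ = {A, B, C, D, E}, which is every attribute, so {E} is a candidate key.
{A, B}⁺ = {A, B, C, D, E}, which is every attribute, so {A, B} is a candidate key.
{A, C}⁺ = {A, B, C, D, E}, which is every attribute, so {A, C} is a candidate key.
These are minimal and exhaustive — every other superkey contains one of them.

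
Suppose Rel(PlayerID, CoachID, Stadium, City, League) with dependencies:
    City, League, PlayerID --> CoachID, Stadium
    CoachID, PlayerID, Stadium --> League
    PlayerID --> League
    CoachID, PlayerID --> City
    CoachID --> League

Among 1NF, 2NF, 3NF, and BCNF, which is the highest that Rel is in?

Candidate keys: {City, PlayerID}, {CoachID, PlayerID}. Prime attributes: {City, CoachID, PlayerID}.
PlayerID --> League: {PlayerID}⁺ = {League, PlayerID}, which is not all of the attributes, so the left side is not a superkey — BCNF is violated.
Because {League} is non-prime and the left side of PlayerID --> League is not a superkey, the relation is not in 3NF.
{PlayerID} is a proper subset of the key {City, PlayerID}, and {PlayerID}⁺ contains the non-prime attribute {League} — a partial dependency, so 2NF is violated.

1NF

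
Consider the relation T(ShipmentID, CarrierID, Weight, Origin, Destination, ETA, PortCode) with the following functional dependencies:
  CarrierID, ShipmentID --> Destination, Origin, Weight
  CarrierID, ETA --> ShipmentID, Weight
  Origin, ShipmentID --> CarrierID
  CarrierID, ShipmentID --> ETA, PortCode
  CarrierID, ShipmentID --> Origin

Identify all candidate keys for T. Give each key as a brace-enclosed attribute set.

{CarrierID, ETA}, {CarrierID, ShipmentID}, {Origin, ShipmentID}

{CarrierID, ETA}⁺ = {CarrierID, Destination, ETA, Origin, PortCode, ShipmentID, Weight} — all of the relation — so {CarrierID, ETA} is a candidate key.
{CarrierID, ShipmentID}⁺ = {CarrierID, Destination, ETA, Origin, PortCode, ShipmentID, Weight} — all of the relation — so {CarrierID, ShipmentID} is a candidate key.
{Origin, ShipmentID}⁺ = {CarrierID, Destination, ETA, Origin, PortCode, ShipmentID, Weight} — all of the relation — so {Origin, ShipmentID} is a candidate key.
Any other superkey properly contains one of these, so there are no further candidate keys.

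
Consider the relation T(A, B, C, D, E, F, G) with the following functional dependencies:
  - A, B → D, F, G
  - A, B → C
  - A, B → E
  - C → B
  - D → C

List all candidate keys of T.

{A} never appears on the right of any FD, so every key must include it.
{A, B} is a candidate key since {A, B}⁺ = {A, B, C, D, E, F, G} covers every attribute.
{A, C} is a candidate key since {A, C}⁺ = {A, B, C, D, E, F, G} covers every attribute.
{A, D} is a candidate key since {A, D}⁺ = {A, B, C, D, E, F, G} covers every attribute.
These are minimal and exhaustive — every other superkey contains one of them.

{A, B}, {A, C}, {A, D}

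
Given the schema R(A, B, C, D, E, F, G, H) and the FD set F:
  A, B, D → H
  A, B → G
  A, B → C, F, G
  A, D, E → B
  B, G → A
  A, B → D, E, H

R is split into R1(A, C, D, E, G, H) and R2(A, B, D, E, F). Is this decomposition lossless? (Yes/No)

Yes

Common attributes: {A, D, E}; their closure is {A, B, C, D, E, F, G, H}.
This includes all of R1, so the common attributes are a superkey of R1 — the join is lossless.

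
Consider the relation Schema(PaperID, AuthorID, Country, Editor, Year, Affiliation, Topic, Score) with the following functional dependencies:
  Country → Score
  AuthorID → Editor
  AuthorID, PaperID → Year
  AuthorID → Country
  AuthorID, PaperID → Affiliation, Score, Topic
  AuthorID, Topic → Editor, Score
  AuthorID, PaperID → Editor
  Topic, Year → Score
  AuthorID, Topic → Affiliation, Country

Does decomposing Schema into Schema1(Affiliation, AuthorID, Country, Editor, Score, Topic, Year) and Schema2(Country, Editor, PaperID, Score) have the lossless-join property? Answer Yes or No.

Common attributes: {Country, Editor, Score}; their closure is {Country, Editor, Score}.
Schema1 ⊄ {Country, Editor, Score} and Schema2 ⊄ {Country, Editor, Score}, so the split is lossy.

No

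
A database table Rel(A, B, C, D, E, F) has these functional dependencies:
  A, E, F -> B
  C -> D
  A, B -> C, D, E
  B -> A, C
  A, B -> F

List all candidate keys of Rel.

{B} is a candidate key since {B}⁺ = {A, B, C, D, E, F} covers every attribute.
{A, E, F} is a candidate key since {A, E, F}⁺ = {A, B, C, D, E, F} covers every attribute.
These are minimal and exhaustive — every other superkey contains one of them.

{A, E, F}, {B}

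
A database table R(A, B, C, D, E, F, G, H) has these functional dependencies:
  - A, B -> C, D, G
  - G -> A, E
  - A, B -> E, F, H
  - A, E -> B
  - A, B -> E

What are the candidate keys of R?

{A, B}, {A, E}, {G}

{G}⁺ = {A, B, C, D, E, F, G, H} — all of the relation — so {G} is a candidate key.
{A, B}⁺ = {A, B, C, D, E, F, G, H} — all of the relation — so {A, B} is a candidate key.
{A, E}⁺ = {A, B, C, D, E, F, G, H} — all of the relation — so {A, E} is a candidate key.
Any other superkey properly contains one of these, so there are no further candidate keys.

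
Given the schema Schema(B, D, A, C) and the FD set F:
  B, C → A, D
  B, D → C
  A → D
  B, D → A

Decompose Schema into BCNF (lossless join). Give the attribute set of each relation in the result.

Candidate keys of the original relation: {A, B}, {B, C}, {B, D}.
In {A, B, C, D}, {A} is not a superkey ({A}⁺ restricted to this set is {A, D}), so split on A → D into {A, D} and {A, B, C}.
{A, D} has no BCNF violation.
{A, B, C} has no BCNF violation.

{A, B, C}; {A, D}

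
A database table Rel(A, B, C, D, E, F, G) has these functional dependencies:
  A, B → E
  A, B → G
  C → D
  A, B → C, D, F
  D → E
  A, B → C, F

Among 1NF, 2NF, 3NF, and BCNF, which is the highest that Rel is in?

Candidate key: {A, B}. Prime attributes: {A, B}.
C → D breaks BCNF: {C}⁺ = {C, D, E}, so {C} is not a superkey.
Because {D} is non-prime and the left side of C → D is not a superkey, the relation is not in 3NF.
No proper subset of a key has a non-prime attribute in its closure, so there is no partial dependency; 2NF holds.

2NF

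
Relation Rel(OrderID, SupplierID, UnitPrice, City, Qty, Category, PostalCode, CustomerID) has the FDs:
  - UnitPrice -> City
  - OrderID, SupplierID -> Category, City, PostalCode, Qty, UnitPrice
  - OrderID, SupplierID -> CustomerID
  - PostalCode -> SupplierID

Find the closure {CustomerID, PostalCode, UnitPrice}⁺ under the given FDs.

Start with {CustomerID, PostalCode, UnitPrice}.
UnitPrice -> City applies; add {City} → now {City, CustomerID, PostalCode, UnitPrice}.
PostalCode -> SupplierID applies; add {SupplierID} → now {City, CustomerID, PostalCode, SupplierID, UnitPrice}.
No further FD applies.

{City, CustomerID, PostalCode, SupplierID, UnitPrice}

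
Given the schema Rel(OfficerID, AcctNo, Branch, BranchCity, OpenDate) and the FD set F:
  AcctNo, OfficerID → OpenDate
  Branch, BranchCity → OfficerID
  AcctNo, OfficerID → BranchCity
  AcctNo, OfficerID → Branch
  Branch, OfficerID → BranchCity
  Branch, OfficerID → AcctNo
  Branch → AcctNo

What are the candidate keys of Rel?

{AcctNo, OfficerID}, {Branch, BranchCity}, {Branch, OfficerID}

{AcctNo, OfficerID} is a candidate key since {AcctNo, OfficerID}⁺ = {AcctNo, Branch, BranchCity, OfficerID, OpenDate} covers every attribute.
{Branch, BranchCity} is a candidate key since {Branch, BranchCity}⁺ = {AcctNo, Branch, BranchCity, OfficerID, OpenDate} covers every attribute.
{Branch, OfficerID} is a candidate key since {Branch, OfficerID}⁺ = {AcctNo, Branch, BranchCity, OfficerID, OpenDate} covers every attribute.
No proper subset of any of these is a key, and no other minimal superkey exists.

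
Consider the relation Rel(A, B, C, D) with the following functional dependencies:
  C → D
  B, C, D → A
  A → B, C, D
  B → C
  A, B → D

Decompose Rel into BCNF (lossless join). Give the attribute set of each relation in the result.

{A, B, C}; {C, D}

Candidate keys of the original relation: {A}, {B}.
Within {A, B, C, D}: {C}⁺ ∩ {A, B, C, D} = {C, D}, not the whole set, so C → D violates BCNF; decompose into {C, D} and {A, B, C}.
{C, D} is in BCNF.
{A, B, C} is in BCNF.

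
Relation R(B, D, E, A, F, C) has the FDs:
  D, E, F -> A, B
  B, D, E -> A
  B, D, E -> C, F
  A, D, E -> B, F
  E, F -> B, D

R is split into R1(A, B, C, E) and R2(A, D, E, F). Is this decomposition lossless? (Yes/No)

Common attributes: {A, E}; their closure is {A, E}.
The closure covers neither R1 nor R2 entirely; the join is not lossless.

No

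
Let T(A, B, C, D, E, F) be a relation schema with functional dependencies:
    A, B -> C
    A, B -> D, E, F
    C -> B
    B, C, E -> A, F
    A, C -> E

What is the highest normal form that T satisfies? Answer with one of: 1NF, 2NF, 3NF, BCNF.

Candidate keys: {A, B}, {A, C}, {C, E}. Prime attributes: {A, B, C, E}.
For C -> B we have {C}⁺ = {B, C}; {C} is not a superkey, so BCNF fails.
Its right-hand attributes {B} are all prime, as are those of every other non-superkey FD — the relation is in 3NF.

3NF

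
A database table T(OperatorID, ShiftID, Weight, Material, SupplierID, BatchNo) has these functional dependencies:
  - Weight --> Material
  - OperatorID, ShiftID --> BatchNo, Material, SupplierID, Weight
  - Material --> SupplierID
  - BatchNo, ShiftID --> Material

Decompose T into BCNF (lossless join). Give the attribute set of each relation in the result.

Candidate key of the original relation: {OperatorID, ShiftID}.
In {BatchNo, Material, OperatorID, ShiftID, SupplierID, Weight}, {Weight} is not a superkey ({Weight}⁺ restricted to this set is {Material, SupplierID, Weight}), so split on Weight --> Material, SupplierID into {Material, SupplierID, Weight} and {BatchNo, OperatorID, ShiftID, Weight}.
In {Material, SupplierID, Weight}, {Material} is not a superkey ({Material}⁺ restricted to this set is {Material, SupplierID}), so split on Material --> SupplierID into {Material, SupplierID} and {Material, Weight}.
{Material, SupplierID}: every determinant is a superkey — BCNF.
{Material, Weight}: every determinant is a superkey — BCNF.
{BatchNo, OperatorID, ShiftID, Weight}: every determinant is a superkey — BCNF.

{BatchNo, OperatorID, ShiftID, Weight}; {Material, SupplierID}; {Material, Weight}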